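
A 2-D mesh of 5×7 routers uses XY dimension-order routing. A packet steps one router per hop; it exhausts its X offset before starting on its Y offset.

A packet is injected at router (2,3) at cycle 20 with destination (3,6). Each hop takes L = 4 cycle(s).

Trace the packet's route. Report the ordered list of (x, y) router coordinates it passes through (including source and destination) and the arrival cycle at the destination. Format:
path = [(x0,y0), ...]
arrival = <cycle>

path = [(2,3), (3,3), (3,4), (3,5), (3,6)]
arrival = 36

[0] x=2 y=3 t=20
[1] x=3 y=3 t=24 →E
[2] x=3 y=4 t=28 →N
[3] x=3 y=5 t=32 →N
[4] x=3 y=6 t=36 →N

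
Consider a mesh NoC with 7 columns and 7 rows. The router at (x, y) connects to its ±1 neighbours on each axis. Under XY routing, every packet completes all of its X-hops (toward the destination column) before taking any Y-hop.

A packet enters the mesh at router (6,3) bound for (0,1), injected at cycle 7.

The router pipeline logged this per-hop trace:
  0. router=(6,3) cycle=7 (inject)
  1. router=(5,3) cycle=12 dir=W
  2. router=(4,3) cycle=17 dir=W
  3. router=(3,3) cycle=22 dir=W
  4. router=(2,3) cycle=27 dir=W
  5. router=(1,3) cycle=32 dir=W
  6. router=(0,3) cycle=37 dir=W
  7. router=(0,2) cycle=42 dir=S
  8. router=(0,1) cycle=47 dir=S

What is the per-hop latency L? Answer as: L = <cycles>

Δcyc across hop 0→1: 12 − 7 = 5.
One hop costs L cycles, so L = 5.

L = 5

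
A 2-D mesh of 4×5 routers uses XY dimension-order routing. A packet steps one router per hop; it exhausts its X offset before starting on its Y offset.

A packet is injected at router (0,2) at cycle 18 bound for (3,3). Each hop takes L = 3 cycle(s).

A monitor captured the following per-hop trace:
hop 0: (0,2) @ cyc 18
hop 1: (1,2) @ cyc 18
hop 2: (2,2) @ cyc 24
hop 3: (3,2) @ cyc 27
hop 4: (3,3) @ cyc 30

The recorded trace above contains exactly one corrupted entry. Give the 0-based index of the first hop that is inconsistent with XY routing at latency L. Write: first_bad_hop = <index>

hop 1: step (+1,+0), +0 cyc — BAD: Δcyc=0≠L

first_bad_hop = 1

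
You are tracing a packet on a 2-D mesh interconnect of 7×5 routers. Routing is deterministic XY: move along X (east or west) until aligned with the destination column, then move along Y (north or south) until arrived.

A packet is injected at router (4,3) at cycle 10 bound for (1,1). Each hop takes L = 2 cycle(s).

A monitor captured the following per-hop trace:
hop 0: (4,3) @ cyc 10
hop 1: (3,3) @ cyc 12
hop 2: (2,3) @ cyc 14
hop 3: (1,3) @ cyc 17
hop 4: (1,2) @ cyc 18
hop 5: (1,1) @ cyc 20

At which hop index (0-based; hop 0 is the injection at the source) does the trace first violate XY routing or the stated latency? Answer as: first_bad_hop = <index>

first_bad_hop = 3

  1: Δx=-1 Δy=+0 Δt=2 [ok]
  2: Δx=-1 Δy=+0 Δt=2 [ok]
  3: Δx=-1 Δy=+0 Δt=3 [BAD: Δcyc=3≠L]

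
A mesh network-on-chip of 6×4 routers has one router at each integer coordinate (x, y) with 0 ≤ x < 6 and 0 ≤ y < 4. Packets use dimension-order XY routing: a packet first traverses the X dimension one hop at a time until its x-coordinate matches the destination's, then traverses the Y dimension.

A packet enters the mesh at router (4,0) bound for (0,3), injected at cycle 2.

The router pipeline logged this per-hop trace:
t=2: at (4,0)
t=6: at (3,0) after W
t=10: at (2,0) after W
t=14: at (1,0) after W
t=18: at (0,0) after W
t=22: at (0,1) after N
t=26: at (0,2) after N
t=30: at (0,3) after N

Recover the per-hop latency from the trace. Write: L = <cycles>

Δcyc across hop 0→1: 6 − 2 = 4.
Per-hop latency L = Δcyc = 4.

L = 4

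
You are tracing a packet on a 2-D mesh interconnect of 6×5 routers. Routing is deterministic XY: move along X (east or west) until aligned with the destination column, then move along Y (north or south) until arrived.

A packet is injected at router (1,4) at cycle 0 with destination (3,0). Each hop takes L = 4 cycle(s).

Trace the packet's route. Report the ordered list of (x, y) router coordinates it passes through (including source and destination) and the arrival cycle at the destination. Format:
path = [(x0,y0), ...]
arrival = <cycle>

path = [(1,4), (2,4), (3,4), (3,3), (3,2), (3,1), (3,0)]
arrival = 24

t=0: at (1,4)
t=4: at (2,4) after E
t=8: at (3,4) after E
t=12: at (3,3) after S
t=16: at (3,2) after S
t=20: at (3,1) after S
t=24: at (3,0) after S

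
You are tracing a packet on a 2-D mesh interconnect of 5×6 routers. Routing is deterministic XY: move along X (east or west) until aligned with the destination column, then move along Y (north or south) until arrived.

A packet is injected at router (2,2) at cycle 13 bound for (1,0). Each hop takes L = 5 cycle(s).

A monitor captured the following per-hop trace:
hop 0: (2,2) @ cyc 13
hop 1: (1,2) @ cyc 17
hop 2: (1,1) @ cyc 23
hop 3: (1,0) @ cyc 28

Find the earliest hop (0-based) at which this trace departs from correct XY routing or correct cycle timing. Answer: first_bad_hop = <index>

first_bad_hop = 1

[1] (-1,+0) / 4c ⇒ BAD: Δcyc=4≠L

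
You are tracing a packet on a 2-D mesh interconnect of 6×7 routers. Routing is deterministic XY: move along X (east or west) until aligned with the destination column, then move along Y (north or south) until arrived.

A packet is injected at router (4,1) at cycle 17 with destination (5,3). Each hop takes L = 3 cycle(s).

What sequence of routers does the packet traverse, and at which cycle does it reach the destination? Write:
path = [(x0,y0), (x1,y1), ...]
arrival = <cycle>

src (4,1)  cyc=17
E→(5,1)  cyc=20
N→(5,2)  cyc=23
N→(5,3)  cyc=26

path = [(4,1), (5,1), (5,2), (5,3)]
arrival = 26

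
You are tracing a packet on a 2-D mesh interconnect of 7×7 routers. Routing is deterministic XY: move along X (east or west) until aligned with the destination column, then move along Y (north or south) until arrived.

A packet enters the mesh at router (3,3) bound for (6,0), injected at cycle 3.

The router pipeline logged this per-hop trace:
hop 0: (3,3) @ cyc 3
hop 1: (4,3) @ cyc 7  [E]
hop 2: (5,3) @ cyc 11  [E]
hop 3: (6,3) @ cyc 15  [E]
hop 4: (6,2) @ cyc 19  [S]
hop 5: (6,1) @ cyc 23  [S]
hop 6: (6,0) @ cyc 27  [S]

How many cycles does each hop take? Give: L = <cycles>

L = 4

Between hops 0 and 1 the cycle counter advances 7 − 3 = 4.
Per-hop latency L = Δcyc = 4.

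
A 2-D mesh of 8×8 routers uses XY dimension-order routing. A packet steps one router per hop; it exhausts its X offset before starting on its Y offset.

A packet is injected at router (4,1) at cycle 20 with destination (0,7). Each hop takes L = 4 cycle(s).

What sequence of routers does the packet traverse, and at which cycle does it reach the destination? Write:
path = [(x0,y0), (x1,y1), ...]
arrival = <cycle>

path = [(4,1), (3,1), (2,1), (1,1), (0,1), (0,2), (0,3), (0,4), (0,5), (0,6), (0,7)]
arrival = 60

t=20: at (4,1)
t=24: at (3,1) after W
t=28: at (2,1) after W
t=32: at (1,1) after W
t=36: at (0,1) after W
t=40: at (0,2) after N
t=44: at (0,3) after N
t=48: at (0,4) after N
t=52: at (0,5) after N
t=56: at (0,6) after N
t=60: at (0,7) after N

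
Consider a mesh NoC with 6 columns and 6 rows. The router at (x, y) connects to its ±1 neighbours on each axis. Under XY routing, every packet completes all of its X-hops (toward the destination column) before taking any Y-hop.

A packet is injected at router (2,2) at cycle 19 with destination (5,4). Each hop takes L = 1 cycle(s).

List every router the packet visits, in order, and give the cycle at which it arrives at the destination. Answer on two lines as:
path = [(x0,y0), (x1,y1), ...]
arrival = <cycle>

  0. router=(2,2) cycle=19 (inject)
  1. router=(3,2) cycle=20 dir=E
  2. router=(4,2) cycle=21 dir=E
  3. router=(5,2) cycle=22 dir=E
  4. router=(5,3) cycle=23 dir=N
  5. router=(5,4) cycle=24 dir=N

path = [(2,2), (3,2), (4,2), (5,2), (5,3), (5,4)]
arrival = 24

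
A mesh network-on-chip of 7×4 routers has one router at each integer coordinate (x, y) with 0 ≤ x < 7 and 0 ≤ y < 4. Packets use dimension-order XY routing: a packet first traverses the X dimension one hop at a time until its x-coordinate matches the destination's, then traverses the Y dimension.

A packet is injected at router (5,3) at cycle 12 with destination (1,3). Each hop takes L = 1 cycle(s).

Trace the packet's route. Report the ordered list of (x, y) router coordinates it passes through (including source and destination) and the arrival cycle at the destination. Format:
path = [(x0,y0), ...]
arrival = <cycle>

t=12: at (5,3)
t=13: at (4,3) after W
t=14: at (3,3) after W
t=15: at (2,3) after W
t=16: at (1,3) after W

path = [(5,3), (4,3), (3,3), (2,3), (1,3)]
arrival = 16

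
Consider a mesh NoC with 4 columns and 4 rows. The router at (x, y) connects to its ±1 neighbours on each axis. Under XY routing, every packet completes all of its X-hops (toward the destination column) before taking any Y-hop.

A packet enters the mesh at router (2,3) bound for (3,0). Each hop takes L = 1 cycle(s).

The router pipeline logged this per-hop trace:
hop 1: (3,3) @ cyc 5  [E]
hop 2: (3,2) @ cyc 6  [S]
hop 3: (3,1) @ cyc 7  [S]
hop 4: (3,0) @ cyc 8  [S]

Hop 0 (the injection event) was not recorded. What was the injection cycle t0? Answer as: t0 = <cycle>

t0 = 4

Hop 1 reached at cycle 5; hop k is at t0 + k·L.
So t0 = 5 − 1·1 = 4.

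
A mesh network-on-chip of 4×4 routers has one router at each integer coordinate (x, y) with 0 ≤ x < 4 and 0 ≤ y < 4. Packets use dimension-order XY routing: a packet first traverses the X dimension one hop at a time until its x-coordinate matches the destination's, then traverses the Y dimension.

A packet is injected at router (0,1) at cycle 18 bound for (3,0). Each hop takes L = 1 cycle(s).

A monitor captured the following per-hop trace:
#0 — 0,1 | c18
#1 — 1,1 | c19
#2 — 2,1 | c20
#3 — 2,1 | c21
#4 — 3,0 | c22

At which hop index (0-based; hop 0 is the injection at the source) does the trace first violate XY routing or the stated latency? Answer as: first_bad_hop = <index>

first_bad_hop = 3

  1: Δx=+1 Δy=+0 Δt=1 [ok]
  2: Δx=+1 Δy=+0 Δt=1 [ok]
  3: Δx=+0 Δy=+0 Δt=1 [BAD: non-unit step]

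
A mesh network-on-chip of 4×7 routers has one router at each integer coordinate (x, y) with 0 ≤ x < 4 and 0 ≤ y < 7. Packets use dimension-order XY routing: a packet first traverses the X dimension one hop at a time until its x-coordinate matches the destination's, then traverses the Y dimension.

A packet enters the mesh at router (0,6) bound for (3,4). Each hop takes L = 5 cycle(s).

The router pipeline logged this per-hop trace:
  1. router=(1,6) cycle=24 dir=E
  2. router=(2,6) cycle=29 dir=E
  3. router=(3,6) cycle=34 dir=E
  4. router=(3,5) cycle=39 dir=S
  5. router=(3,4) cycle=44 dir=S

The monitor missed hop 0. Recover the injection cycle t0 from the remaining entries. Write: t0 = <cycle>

At hop 1 the cycle is 24; in general cyc_k = t0 + kL.
So t0 = 24 − 1·5 = 19.

t0 = 19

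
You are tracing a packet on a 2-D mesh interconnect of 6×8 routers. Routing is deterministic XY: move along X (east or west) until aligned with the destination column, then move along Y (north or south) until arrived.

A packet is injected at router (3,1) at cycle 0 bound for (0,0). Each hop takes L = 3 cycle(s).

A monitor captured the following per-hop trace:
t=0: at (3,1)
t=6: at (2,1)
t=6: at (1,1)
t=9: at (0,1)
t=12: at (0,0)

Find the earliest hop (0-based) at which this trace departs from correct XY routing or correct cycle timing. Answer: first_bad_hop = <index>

[1] (-1,+0) / 6c ⇒ BAD: Δcyc=6≠L

first_bad_hop = 1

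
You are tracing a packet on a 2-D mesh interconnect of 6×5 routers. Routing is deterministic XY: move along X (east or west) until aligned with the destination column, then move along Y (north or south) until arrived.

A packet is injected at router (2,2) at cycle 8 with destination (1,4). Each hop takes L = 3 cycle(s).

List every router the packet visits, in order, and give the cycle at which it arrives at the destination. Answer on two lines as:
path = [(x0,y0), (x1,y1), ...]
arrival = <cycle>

[0] x=2 y=2 t=8
[1] x=1 y=2 t=11 →W
[2] x=1 y=3 t=14 →N
[3] x=1 y=4 t=17 →N

path = [(2,2), (1,2), (1,3), (1,4)]
arrival = 17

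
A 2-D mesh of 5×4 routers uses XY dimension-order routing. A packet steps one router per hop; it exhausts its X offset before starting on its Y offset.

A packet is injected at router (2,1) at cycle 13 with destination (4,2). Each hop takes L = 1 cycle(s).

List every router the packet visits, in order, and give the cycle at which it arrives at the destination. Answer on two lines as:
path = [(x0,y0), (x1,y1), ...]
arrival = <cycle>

  0. router=(2,1) cycle=13 (inject)
  1. router=(3,1) cycle=14 dir=E
  2. router=(4,1) cycle=15 dir=E
  3. router=(4,2) cycle=16 dir=N

path = [(2,1), (3,1), (4,1), (4,2)]
arrival = 16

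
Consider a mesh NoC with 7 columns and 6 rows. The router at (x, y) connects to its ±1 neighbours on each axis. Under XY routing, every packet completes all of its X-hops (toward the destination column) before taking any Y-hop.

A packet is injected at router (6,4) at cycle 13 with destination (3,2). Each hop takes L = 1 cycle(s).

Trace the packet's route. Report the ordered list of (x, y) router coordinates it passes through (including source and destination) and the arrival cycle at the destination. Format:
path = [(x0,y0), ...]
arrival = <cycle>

[0] x=6 y=4 t=13
[1] x=5 y=4 t=14 →W
[2] x=4 y=4 t=15 →W
[3] x=3 y=4 t=16 →W
[4] x=3 y=3 t=17 →S
[5] x=3 y=2 t=18 →S

path = [(6,4), (5,4), (4,4), (3,4), (3,3), (3,2)]
arrival = 18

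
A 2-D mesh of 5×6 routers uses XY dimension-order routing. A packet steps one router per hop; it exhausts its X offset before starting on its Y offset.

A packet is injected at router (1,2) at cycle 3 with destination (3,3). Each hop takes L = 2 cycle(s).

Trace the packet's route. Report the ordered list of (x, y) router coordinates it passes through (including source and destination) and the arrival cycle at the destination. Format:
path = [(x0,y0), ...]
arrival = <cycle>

hop 0: (1,2) @ cyc 3
hop 1: (2,2) @ cyc 5  [E]
hop 2: (3,2) @ cyc 7  [E]
hop 3: (3,3) @ cyc 9  [N]

path = [(1,2), (2,2), (3,2), (3,3)]
arrival = 9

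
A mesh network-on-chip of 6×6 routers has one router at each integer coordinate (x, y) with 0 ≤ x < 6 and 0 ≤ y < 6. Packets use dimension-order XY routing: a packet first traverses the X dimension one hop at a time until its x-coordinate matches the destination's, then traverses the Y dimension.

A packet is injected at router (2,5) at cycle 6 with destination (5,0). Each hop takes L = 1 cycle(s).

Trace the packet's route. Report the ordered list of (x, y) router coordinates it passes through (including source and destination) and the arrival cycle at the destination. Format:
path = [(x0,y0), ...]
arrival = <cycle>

#0 — 2,5 | c6
#1 — 3,5 | c7 | E
#2 — 4,5 | c8 | E
#3 — 5,5 | c9 | E
#4 — 5,4 | c10 | S
#5 — 5,3 | c11 | S
#6 — 5,2 | c12 | S
#7 — 5,1 | c13 | S
#8 — 5,0 | c14 | S

path = [(2,5), (3,5), (4,5), (5,5), (5,4), (5,3), (5,2), (5,1), (5,0)]
arrival = 14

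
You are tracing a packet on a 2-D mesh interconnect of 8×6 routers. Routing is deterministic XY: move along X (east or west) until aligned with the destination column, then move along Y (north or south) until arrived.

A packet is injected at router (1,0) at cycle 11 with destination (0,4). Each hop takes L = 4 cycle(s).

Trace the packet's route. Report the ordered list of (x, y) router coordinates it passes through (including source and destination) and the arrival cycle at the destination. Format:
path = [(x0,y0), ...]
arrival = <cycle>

  0. router=(1,0) cycle=11 (inject)
  1. router=(0,0) cycle=15 dir=W
  2. router=(0,1) cycle=19 dir=N
  3. router=(0,2) cycle=23 dir=N
  4. router=(0,3) cycle=27 dir=N
  5. router=(0,4) cycle=31 dir=N

path = [(1,0), (0,0), (0,1), (0,2), (0,3), (0,4)]
arrival = 31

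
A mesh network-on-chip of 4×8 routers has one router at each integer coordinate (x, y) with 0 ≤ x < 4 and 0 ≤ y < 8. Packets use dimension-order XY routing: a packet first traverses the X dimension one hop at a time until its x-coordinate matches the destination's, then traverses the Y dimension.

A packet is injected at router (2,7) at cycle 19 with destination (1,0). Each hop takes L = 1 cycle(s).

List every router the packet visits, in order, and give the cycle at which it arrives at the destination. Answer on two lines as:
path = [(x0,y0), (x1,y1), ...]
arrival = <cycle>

t=19: at (2,7)
t=20: at (1,7) after W
t=21: at (1,6) after S
t=22: at (1,5) after S
t=23: at (1,4) after S
t=24: at (1,3) after S
t=25: at (1,2) after S
t=26: at (1,1) after S
t=27: at (1,0) after S

path = [(2,7), (1,7), (1,6), (1,5), (1,4), (1,3), (1,2), (1,1), (1,0)]
arrival = 27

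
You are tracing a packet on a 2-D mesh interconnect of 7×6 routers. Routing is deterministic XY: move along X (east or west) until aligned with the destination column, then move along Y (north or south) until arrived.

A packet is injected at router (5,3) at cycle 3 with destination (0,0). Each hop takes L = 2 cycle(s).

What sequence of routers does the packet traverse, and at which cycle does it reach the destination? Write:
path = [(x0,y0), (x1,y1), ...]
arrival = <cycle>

t=3: at (5,3)
t=5: at (4,3) after W
t=7: at (3,3) after W
t=9: at (2,3) after W
t=11: at (1,3) after W
t=13: at (0,3) after W
t=15: at (0,2) after S
t=17: at (0,1) after S
t=19: at (0,0) after S

path = [(5,3), (4,3), (3,3), (2,3), (1,3), (0,3), (0,2), (0,1), (0,0)]
arrival = 19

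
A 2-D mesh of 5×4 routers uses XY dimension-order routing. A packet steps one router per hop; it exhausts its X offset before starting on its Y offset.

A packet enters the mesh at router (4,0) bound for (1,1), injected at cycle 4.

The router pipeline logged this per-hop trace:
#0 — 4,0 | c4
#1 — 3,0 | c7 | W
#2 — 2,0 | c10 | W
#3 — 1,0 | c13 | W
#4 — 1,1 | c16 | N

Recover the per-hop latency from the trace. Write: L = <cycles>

From hop 0 (4) to hop 1 (7): +3 cycles.
One hop costs L cycles, so L = 3.

L = 3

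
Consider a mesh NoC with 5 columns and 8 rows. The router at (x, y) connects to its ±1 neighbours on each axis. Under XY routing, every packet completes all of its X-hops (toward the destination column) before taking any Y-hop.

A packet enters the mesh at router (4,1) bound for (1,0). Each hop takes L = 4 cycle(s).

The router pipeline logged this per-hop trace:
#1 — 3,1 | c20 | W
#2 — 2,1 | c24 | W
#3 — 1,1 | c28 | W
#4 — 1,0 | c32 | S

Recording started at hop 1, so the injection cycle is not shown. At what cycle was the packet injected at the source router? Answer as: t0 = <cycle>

t0 = 16

cyc[1] = 20 and cyc[k] = t0 + k·L for every k.
t0 = cyc[1] − L = 20 − 4 = 16.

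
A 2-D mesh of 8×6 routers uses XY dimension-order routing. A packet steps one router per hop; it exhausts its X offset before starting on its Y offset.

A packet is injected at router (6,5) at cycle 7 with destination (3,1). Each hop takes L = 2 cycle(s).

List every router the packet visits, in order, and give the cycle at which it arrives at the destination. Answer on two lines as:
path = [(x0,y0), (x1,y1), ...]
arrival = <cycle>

path = [(6,5), (5,5), (4,5), (3,5), (3,4), (3,3), (3,2), (3,1)]
arrival = 21

#0 — 6,5 | c7
#1 — 5,5 | c9 | W
#2 — 4,5 | c11 | W
#3 — 3,5 | c13 | W
#4 — 3,4 | c15 | S
#5 — 3,3 | c17 | S
#6 — 3,2 | c19 | S
#7 — 3,1 | c21 | S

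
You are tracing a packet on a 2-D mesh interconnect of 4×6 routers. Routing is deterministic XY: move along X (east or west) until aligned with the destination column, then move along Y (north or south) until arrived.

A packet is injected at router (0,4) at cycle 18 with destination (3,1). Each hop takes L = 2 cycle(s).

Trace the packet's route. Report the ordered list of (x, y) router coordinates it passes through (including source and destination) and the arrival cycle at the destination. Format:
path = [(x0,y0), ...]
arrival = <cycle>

hop 0: (0,4) @ cyc 18
hop 1: (1,4) @ cyc 20  [E]
hop 2: (2,4) @ cyc 22  [E]
hop 3: (3,4) @ cyc 24  [E]
hop 4: (3,3) @ cyc 26  [S]
hop 5: (3,2) @ cyc 28  [S]
hop 6: (3,1) @ cyc 30  [S]

path = [(0,4), (1,4), (2,4), (3,4), (3,3), (3,2), (3,1)]
arrival = 30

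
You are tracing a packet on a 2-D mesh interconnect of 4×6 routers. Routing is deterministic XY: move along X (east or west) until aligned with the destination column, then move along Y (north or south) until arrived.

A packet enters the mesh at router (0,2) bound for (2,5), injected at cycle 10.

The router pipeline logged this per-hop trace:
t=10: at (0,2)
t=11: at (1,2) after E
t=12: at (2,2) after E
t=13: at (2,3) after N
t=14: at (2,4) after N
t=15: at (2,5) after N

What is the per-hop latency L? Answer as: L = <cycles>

cyc[1] − cyc[0] = 11 − 10 = 1.
Per-hop latency L = Δcyc = 1.

L = 1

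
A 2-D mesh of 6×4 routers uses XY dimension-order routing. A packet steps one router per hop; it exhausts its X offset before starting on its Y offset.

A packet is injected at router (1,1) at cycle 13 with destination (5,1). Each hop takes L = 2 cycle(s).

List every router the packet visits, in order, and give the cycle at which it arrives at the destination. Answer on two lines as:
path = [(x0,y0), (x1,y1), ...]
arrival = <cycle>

  0. router=(1,1) cycle=13 (inject)
  1. router=(2,1) cycle=15 dir=E
  2. router=(3,1) cycle=17 dir=E
  3. router=(4,1) cycle=19 dir=E
  4. router=(5,1) cycle=21 dir=E

path = [(1,1), (2,1), (3,1), (4,1), (5,1)]
arrival = 21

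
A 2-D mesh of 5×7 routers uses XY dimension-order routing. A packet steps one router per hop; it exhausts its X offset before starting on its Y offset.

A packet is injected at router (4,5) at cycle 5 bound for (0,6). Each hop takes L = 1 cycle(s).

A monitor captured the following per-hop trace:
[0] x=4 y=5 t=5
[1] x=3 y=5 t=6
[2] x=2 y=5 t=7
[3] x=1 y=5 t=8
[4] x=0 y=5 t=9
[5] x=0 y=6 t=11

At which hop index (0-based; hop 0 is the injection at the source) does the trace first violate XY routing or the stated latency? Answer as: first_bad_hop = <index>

hop 1: step (-1,+0), +1 cyc — ok
hop 2: step (-1,+0), +1 cyc — ok
hop 3: step (-1,+0), +1 cyc — ok
hop 4: step (-1,+0), +1 cyc — ok
hop 5: step (+0,+1), +2 cyc — BAD: Δcyc=2≠L

first_bad_hop = 5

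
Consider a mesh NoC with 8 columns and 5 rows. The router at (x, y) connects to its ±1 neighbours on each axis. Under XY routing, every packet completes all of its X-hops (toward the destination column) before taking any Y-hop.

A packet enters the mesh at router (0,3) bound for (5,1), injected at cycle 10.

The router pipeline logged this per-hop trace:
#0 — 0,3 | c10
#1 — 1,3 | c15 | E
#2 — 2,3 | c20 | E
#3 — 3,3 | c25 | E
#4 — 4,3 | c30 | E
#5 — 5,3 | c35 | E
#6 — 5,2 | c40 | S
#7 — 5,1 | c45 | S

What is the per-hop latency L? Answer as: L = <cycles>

Between hops 0 and 1 the cycle counter advances 15 − 10 = 5.
Each hop adds L, hence L = 5.

L = 5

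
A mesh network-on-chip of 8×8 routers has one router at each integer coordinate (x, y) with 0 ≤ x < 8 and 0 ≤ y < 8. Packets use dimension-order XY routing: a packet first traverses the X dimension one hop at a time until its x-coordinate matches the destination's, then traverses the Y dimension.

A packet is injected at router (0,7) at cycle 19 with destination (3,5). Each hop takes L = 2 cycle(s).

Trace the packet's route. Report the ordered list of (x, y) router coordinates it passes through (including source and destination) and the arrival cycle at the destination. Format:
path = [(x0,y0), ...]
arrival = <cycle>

[0] x=0 y=7 t=19
[1] x=1 y=7 t=21 →E
[2] x=2 y=7 t=23 →E
[3] x=3 y=7 t=25 →E
[4] x=3 y=6 t=27 →S
[5] x=3 y=5 t=29 →S

path = [(0,7), (1,7), (2,7), (3,7), (3,6), (3,5)]
arrival = 29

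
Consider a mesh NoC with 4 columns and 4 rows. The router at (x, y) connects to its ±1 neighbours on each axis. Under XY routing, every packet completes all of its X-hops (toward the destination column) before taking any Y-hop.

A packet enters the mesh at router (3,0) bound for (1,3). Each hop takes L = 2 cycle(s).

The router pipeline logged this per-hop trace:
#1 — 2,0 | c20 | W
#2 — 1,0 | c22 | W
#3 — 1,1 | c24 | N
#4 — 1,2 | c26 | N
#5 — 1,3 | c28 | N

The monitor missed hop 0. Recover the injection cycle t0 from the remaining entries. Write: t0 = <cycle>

cyc[1] = 20 and cyc[k] = t0 + k·L for every k.
Therefore t0 = 20 − L = 18.

t0 = 18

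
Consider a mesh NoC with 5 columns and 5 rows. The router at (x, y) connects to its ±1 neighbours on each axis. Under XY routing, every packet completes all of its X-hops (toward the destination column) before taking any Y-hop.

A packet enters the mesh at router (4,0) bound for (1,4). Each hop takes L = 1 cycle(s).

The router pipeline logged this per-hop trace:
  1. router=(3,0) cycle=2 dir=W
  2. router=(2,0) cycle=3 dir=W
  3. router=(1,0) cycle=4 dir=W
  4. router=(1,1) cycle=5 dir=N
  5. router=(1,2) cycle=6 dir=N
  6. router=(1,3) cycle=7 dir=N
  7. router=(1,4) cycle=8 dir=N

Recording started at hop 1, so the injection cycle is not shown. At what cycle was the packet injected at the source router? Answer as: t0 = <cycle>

cyc[1] = 2 and cyc[k] = t0 + k·L for every k.
Therefore t0 = 2 − L = 1.

t0 = 1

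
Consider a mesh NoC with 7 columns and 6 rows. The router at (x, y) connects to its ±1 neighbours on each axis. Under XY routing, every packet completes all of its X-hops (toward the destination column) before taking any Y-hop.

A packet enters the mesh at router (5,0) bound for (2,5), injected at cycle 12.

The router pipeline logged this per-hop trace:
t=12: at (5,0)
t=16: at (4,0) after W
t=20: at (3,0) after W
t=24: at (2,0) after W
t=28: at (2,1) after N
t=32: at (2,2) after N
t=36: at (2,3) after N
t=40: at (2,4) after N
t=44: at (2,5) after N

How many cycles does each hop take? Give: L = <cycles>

L = 4

Between hops 0 and 1 the cycle counter advances 16 − 12 = 4.
Per-hop latency L = Δcyc = 4.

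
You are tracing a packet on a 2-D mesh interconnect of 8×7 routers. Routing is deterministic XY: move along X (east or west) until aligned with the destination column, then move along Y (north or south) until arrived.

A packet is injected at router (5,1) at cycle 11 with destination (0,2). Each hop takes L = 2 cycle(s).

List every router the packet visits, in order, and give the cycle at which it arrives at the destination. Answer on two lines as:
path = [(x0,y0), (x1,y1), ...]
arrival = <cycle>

[0] x=5 y=1 t=11
[1] x=4 y=1 t=13 →W
[2] x=3 y=1 t=15 →W
[3] x=2 y=1 t=17 →W
[4] x=1 y=1 t=19 →W
[5] x=0 y=1 t=21 →W
[6] x=0 y=2 t=23 →N

path = [(5,1), (4,1), (3,1), (2,1), (1,1), (0,1), (0,2)]
arrival = 23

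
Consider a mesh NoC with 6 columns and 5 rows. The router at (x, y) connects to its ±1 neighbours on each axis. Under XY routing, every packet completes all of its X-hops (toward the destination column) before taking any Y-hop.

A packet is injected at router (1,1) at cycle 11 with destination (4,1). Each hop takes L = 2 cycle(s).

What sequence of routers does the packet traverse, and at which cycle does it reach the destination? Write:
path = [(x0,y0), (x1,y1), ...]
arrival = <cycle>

t=11: at (1,1)
t=13: at (2,1) after E
t=15: at (3,1) after E
t=17: at (4,1) after E

path = [(1,1), (2,1), (3,1), (4,1)]
arrival = 17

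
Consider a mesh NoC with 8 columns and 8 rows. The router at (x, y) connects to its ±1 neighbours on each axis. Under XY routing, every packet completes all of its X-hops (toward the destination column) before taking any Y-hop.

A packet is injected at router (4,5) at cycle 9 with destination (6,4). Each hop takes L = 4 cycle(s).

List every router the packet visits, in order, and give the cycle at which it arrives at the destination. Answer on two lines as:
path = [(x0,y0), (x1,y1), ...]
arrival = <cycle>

path = [(4,5), (5,5), (6,5), (6,4)]
arrival = 21

  0. router=(4,5) cycle=9 (inject)
  1. router=(5,5) cycle=13 dir=E
  2. router=(6,5) cycle=17 dir=E
  3. router=(6,4) cycle=21 dir=S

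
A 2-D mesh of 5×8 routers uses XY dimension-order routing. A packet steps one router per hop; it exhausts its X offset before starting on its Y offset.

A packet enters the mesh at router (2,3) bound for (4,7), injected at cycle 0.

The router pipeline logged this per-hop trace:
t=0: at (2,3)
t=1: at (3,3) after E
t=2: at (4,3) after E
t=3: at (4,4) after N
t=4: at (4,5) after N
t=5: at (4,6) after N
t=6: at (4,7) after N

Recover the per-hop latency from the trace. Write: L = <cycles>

L = 1

From hop 0 (0) to hop 1 (1): +1 cycles.
One hop costs L cycles, so L = 1.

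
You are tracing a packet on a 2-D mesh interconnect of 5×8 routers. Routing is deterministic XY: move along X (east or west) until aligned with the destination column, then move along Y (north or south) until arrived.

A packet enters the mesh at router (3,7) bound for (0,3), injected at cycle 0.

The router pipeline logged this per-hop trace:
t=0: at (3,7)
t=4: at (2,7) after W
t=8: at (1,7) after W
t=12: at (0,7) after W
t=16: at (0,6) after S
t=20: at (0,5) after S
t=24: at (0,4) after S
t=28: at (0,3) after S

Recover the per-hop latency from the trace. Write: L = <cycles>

L = 4

cyc[1] − cyc[0] = 4 − 0 = 4.
One hop costs L cycles, so L = 4.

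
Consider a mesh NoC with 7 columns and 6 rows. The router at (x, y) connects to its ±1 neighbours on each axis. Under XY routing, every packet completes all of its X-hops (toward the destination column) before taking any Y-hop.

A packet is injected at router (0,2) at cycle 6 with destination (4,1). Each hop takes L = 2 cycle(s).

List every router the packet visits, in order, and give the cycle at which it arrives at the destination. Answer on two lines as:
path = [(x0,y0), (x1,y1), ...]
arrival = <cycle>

path = [(0,2), (1,2), (2,2), (3,2), (4,2), (4,1)]
arrival = 16

t=6: at (0,2)
t=8: at (1,2) after E
t=10: at (2,2) after E
t=12: at (3,2) after E
t=14: at (4,2) after E
t=16: at (4,1) after S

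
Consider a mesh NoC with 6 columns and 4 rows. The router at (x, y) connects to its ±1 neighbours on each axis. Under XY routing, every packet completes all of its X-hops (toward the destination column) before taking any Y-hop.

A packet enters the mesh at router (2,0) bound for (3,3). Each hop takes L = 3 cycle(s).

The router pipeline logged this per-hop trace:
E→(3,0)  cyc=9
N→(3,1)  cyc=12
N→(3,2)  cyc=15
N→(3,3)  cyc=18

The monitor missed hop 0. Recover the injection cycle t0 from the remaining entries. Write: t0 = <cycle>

At hop 1 the cycle is 9; in general cyc_k = t0 + kL.
Therefore t0 = 9 − L = 6.

t0 = 6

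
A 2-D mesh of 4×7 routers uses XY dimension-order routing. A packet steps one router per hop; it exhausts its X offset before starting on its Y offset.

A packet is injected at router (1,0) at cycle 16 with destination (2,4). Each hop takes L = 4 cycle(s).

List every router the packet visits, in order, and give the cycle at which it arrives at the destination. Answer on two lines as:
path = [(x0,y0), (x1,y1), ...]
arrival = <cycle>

#0 — 1,0 | c16
#1 — 2,0 | c20 | E
#2 — 2,1 | c24 | N
#3 — 2,2 | c28 | N
#4 — 2,3 | c32 | N
#5 — 2,4 | c36 | N

path = [(1,0), (2,0), (2,1), (2,2), (2,3), (2,4)]
arrival = 36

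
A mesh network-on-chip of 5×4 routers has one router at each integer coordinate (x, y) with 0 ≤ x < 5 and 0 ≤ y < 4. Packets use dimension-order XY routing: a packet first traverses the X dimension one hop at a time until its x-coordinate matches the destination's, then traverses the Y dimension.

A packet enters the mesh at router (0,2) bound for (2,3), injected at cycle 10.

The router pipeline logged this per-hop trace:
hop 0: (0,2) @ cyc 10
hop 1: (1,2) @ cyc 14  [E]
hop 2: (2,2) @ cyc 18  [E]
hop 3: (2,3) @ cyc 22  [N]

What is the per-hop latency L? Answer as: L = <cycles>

Between hops 0 and 1 the cycle counter advances 14 − 10 = 4.
Each hop adds L, hence L = 4.

L = 4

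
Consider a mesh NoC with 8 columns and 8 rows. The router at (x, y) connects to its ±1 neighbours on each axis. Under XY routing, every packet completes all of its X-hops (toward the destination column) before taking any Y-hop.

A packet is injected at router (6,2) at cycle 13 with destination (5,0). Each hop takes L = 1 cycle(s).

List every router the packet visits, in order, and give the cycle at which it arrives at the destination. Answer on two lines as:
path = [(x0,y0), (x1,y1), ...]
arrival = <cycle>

hop 0: (6,2) @ cyc 13
hop 1: (5,2) @ cyc 14  [W]
hop 2: (5,1) @ cyc 15  [S]
hop 3: (5,0) @ cyc 16  [S]

path = [(6,2), (5,2), (5,1), (5,0)]
arrival = 16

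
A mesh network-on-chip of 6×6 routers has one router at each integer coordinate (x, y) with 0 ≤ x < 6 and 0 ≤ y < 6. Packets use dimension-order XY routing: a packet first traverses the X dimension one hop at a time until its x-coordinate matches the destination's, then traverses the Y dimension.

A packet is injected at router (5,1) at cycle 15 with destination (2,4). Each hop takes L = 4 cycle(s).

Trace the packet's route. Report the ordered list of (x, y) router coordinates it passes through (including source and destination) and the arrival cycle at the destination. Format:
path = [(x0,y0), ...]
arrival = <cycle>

[0] x=5 y=1 t=15
[1] x=4 y=1 t=19 →W
[2] x=3 y=1 t=23 →W
[3] x=2 y=1 t=27 →W
[4] x=2 y=2 t=31 →N
[5] x=2 y=3 t=35 →N
[6] x=2 y=4 t=39 →N

path = [(5,1), (4,1), (3,1), (2,1), (2,2), (2,3), (2,4)]
arrival = 39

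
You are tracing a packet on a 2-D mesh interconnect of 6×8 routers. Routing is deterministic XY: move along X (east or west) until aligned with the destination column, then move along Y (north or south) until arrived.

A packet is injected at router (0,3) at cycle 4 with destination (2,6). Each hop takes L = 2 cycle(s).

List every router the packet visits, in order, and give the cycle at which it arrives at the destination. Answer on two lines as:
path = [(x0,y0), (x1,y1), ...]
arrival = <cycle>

hop 0: (0,3) @ cyc 4
hop 1: (1,3) @ cyc 6  [E]
hop 2: (2,3) @ cyc 8  [E]
hop 3: (2,4) @ cyc 10  [N]
hop 4: (2,5) @ cyc 12  [N]
hop 5: (2,6) @ cyc 14  [N]

path = [(0,3), (1,3), (2,3), (2,4), (2,5), (2,6)]
arrival = 14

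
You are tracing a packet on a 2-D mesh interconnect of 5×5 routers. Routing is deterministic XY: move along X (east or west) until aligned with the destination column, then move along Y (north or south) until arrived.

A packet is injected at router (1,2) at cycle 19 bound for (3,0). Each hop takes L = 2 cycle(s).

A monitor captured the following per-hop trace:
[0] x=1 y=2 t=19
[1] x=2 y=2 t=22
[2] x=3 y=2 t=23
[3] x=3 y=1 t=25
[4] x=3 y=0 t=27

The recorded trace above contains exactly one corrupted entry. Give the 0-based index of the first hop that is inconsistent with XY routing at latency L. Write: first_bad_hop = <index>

first_bad_hop = 1

  1: Δx=+1 Δy=+0 Δt=3 [BAD: Δcyc=3≠L]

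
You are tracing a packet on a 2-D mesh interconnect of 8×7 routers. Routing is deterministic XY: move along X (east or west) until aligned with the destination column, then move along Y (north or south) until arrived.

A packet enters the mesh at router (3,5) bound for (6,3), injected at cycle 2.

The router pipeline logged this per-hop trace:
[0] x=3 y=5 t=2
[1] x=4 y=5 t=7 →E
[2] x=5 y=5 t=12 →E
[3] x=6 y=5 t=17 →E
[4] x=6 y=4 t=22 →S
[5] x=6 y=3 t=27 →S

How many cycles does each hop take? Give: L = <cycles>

L = 5

Δcyc across hop 0→1: 7 − 2 = 5.
That increment is L by definition: L = 5.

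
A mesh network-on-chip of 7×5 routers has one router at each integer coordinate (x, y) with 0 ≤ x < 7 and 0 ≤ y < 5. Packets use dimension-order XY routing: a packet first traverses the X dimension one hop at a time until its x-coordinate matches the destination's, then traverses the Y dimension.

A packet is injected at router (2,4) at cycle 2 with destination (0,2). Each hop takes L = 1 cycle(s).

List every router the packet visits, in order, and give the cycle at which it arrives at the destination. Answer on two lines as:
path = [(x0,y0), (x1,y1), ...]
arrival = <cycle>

path = [(2,4), (1,4), (0,4), (0,3), (0,2)]
arrival = 6

[0] x=2 y=4 t=2
[1] x=1 y=4 t=3 →W
[2] x=0 y=4 t=4 →W
[3] x=0 y=3 t=5 →S
[4] x=0 y=2 t=6 →S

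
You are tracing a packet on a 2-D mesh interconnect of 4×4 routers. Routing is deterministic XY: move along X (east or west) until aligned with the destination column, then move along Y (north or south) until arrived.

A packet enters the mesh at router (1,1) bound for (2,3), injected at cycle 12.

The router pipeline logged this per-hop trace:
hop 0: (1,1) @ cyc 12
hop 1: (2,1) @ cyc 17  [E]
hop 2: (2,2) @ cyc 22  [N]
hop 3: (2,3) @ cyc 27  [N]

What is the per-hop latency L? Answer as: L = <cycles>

L = 5

From hop 0 (12) to hop 1 (17): +5 cycles.
Per-hop latency L = Δcyc = 5.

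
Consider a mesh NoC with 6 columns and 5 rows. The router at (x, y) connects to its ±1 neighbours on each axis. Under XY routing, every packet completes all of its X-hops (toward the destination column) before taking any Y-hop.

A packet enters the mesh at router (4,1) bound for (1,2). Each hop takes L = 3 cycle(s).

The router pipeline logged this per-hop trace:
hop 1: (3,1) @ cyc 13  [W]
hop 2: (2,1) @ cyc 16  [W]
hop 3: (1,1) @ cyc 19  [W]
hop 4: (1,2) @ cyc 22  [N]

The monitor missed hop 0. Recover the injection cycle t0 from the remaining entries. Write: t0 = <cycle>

cyc[1] = 13 and cyc[k] = t0 + k·L for every k.
Therefore t0 = 13 − L = 10.

t0 = 10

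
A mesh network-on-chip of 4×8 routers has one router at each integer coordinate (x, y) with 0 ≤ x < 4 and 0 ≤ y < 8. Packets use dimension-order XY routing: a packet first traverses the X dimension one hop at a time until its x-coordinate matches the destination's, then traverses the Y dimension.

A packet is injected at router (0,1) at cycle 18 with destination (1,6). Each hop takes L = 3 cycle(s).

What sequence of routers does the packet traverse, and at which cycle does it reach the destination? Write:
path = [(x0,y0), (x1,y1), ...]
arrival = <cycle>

path = [(0,1), (1,1), (1,2), (1,3), (1,4), (1,5), (1,6)]
arrival = 36

hop 0: (0,1) @ cyc 18
hop 1: (1,1) @ cyc 21  [E]
hop 2: (1,2) @ cyc 24  [N]
hop 3: (1,3) @ cyc 27  [N]
hop 4: (1,4) @ cyc 30  [N]
hop 5: (1,5) @ cyc 33  [N]
hop 6: (1,6) @ cyc 36  [N]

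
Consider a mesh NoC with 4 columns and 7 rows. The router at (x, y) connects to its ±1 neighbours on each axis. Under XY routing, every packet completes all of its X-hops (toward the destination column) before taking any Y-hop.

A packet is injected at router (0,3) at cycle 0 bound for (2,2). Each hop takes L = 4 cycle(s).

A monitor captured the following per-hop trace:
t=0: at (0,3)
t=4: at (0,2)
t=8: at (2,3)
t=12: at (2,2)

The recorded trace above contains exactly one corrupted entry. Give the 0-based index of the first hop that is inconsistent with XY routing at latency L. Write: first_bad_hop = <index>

  1: Δx=+0 Δy=-1 Δt=4 [BAD: Y-move but x=0≠2]

first_bad_hop = 1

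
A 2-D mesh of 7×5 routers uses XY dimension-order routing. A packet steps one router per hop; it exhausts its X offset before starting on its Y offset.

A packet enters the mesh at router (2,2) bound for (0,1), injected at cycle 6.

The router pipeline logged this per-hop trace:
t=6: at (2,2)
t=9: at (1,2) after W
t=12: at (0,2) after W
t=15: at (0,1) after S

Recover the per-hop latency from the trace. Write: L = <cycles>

cyc[1] − cyc[0] = 9 − 6 = 3.
Per-hop latency L = Δcyc = 3.

L = 3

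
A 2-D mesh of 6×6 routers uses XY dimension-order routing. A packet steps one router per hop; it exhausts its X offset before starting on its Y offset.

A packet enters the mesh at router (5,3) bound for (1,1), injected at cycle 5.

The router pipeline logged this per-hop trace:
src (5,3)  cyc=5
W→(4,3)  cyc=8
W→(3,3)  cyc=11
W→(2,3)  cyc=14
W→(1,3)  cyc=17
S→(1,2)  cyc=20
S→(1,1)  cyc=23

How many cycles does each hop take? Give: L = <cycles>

cyc[1] − cyc[0] = 8 − 5 = 3.
One hop costs L cycles, so L = 3.

L = 3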